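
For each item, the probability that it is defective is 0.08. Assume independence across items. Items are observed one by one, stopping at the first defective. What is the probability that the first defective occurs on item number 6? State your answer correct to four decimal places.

Geometric (trials to first success), p = 0.08.
P(Y = 6) = (1−p)^5 · p = 0.65908 · 0.08 = 0.052727

0.0527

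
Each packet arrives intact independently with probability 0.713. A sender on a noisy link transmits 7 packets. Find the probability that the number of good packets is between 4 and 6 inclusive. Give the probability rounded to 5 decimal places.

X ~ Binomial(7, 0.713); P(4 ≤ X ≤ 6) = Σ C(7,k) p^k (1−p)^(7−k) over k:
  k=4: C(7,4)·0.713^4·0.287^3 = 0.2138316
  k=5: C(7,5)·0.713^5·0.287^2 = 0.3187357
  k=6: C(7,6)·0.713^6·0.287^1 = 0.2639472
Total = 0.7965145

0.79651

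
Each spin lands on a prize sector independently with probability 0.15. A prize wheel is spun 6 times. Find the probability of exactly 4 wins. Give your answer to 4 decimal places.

0.0055

X ~ Binomial(n=6, p=0.15).
P(X=4) = C(6,4) · p^4 · (1−p)^2
= 15 · 0.00050625 · 0.7225 = 0.005486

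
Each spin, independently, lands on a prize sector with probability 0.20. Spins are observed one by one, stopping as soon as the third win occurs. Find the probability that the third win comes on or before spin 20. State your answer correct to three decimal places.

Finishing within 20 spins ⇔ at least 3 successes in the first 20. With X ~ Binomial(20, 0.20), P(Y ≤ 20) = 1 − P(X ≤ 2).
  k=0: C(20,0)·0.20^0·0.80^20 = 0.01153
  k=1: C(20,1)·0.20^1·0.80^19 = 0.05765
  k=2: C(20,2)·0.20^2·0.80^18 = 0.13691
1 − 0.20608 = 0.79392

0.794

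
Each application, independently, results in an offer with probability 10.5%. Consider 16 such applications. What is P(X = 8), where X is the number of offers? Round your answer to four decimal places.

0.0001

X ~ Binomial(n=16, p=0.105).
P(X=8) = C(16,8) · p^8 · (1−p)^8
= 12870 · 1.4775e-08 · 0.4117 = 0.000078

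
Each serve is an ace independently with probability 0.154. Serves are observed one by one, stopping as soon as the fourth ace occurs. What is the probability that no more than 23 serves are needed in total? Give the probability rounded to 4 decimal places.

0.4821

Finishing within 23 serves ⇔ at least 4 successes in the first 23. With X ~ Binomial(23, 0.154), P(Y ≤ 23) = 1 − P(X ≤ 3).
  k=0: C(23,0)·0.154^0·0.846^23 = 0.021356
  k=1: C(23,1)·0.154^1·0.846^22 = 0.089412
  k=2: C(23,2)·0.154^2·0.846^21 = 0.179036
  k=3: C(23,3)·0.154^3·0.846^20 = 0.228133
1 − 0.517937 = 0.482063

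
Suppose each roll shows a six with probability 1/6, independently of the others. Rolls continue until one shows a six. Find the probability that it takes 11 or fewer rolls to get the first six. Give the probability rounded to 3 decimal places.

Y = number of rolls to the first success; geometric, p = 0.166667.
P(Y ≤ 11) = 1 − (1−p)^11 = 1 − 0.13459 = 0.86541

0.865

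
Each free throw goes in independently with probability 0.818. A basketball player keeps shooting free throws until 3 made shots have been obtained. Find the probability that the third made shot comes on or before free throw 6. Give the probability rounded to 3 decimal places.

0.988

Finishing within 6 free throws ⇔ at least 3 successes in the first 6. With X ~ Binomial(6, 0.818), P(Y ≤ 6) = 1 − P(X ≤ 2).
  k=0: C(6,0)·0.818^0·0.182^6 = 0.00004
  k=1: C(6,1)·0.818^1·0.182^5 = 0.00098
  k=2: C(6,2)·0.818^2·0.182^4 = 0.01101
1 − 0.01203 = 0.98797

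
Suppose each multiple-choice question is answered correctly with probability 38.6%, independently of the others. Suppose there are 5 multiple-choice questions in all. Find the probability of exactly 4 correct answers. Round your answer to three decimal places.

X ~ Binomial(n=5, p=0.386).
P(X=4) = C(5,4) · p^4 · (1−p)^1
= 5 · 0.0222 · 0.614 = 0.06815

0.068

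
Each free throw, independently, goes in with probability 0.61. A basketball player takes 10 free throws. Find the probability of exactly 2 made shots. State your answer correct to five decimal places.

0.00896

X ~ Binomial(n=10, p=0.61).
P(X=2) = C(10,2) · p^2 · (1−p)^8
= 45 · 0.3721 · 0.0005352 = 0.0089617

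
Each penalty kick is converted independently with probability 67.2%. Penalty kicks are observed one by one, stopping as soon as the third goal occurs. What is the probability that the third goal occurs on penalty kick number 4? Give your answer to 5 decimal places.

Y = trial on which the third success occurs; negative binomial, r=3, p=0.672.
P(Y=4) = C(3,2) · p^3 · (1−p)^1
= 3 · 0.30346 · 0.328 = 0.2986090

0.29861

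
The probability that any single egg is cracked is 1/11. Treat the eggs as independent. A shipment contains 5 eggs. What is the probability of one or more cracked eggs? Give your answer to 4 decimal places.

P(at least one) = 1 − P(none) = 1 − (1 − 0.090909)^5
= 1 − 0.620921 = 0.379079

0.3791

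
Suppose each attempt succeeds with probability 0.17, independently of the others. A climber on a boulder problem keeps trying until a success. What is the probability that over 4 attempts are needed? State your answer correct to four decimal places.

0.4746

Y = number of attempts to the first success; geometric, p = 0.17.
P(Y > 4) = P(first 4 all fail) = (1−p)^4 = 0.474583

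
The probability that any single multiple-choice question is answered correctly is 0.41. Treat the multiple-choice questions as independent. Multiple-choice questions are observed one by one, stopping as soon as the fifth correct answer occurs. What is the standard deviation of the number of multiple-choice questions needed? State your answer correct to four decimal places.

Y = total multiple-choice questions until the fifth success; negative binomial with r=5, p=0.41.
SD(Y) = √[r(1−p)/p²] = √(17.549078) = 4.189162

4.1892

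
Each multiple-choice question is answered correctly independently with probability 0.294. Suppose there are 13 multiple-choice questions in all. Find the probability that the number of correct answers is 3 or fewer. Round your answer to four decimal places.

0.4395

X ~ Binomial(13, 0.294); P(X ≤ 3) = Σ C(13,k) p^k (1−p)^(13−k) over k:
  k=0: C(13,0)·0.294^0·0.706^13 = 0.010826
  k=1: C(13,1)·0.294^1·0.706^12 = 0.058607
  k=2: C(13,2)·0.294^2·0.706^11 = 0.146434
  k=3: C(13,3)·0.294^3·0.706^10 = 0.223591
Total = 0.439458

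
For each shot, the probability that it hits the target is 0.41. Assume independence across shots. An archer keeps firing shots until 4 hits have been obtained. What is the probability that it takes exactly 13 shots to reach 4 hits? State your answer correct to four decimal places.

Y = trial on which the fourth success occurs; negative binomial, r=4, p=0.41.
P(Y=13) = C(12,3) · p^4 · (1−p)^9
= 220 · 0.028258 · 0.008663 = 0.053855

0.0539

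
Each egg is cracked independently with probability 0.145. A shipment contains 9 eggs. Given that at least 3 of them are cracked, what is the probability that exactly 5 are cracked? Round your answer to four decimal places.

X ~ Binomial(9, 0.145). Want P(X=5 | X≥3) = P(X=5) / P(X≥3).
P(X=5) = C(9,5)·0.145^5·0.855^4 = 0.004316
P(X≥3) = 1 − 0.244172 − 0.372683 − 0.252814 = 0.130331
Ratio = 0.004316 / 0.130331 = 0.033115

0.0331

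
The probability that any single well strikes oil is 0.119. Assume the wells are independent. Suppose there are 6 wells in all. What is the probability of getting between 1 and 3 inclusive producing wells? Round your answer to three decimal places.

0.530

X ~ Binomial(6, 0.119); P(1 ≤ X ≤ 3) = Σ C(6,k) p^k (1−p)^(6−k) over k:
  k=1: C(6,1)·0.119^1·0.881^5 = 0.37895
  k=2: C(6,2)·0.119^2·0.881^4 = 0.12796
  k=3: C(6,3)·0.119^3·0.881^3 = 0.02305
Total = 0.52996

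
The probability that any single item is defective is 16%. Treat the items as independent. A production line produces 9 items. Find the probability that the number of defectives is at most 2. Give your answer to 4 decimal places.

X ~ Binomial(9, 0.16); P(X ≤ 2) = Σ C(9,k) p^k (1−p)^(9−k) over k:
  k=0: C(9,0)·0.16^0·0.84^9 = 0.208216
  k=1: C(9,1)·0.16^1·0.84^8 = 0.356941
  k=2: C(9,2)·0.16^2·0.84^7 = 0.271955
Total = 0.837112

0.8371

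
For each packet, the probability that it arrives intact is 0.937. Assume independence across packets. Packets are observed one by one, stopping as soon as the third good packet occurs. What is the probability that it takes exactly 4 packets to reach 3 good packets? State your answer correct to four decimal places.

0.1555

Y = trial on which the third success occurs; negative binomial, r=3, p=0.937.
P(Y=4) = C(3,2) · p^3 · (1−p)^1
= 3 · 0.82266 · 0.063 = 0.155482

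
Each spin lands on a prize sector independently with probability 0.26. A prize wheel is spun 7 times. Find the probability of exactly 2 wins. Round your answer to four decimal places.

0.3150

X ~ Binomial(n=7, p=0.26).
P(X=2) = C(7,2) · p^2 · (1−p)^5
= 21 · 0.0676 · 0.2219 = 0.315010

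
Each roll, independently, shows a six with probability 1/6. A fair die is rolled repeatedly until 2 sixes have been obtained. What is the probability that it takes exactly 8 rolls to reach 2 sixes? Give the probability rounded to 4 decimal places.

Y = trial on which the second success occurs; negative binomial, r=2, p=0.166667.
P(Y=8) = C(7,1) · p^2 · (1−p)^6
= 7 · 0.027778 · 0.3349 = 0.065119

0.0651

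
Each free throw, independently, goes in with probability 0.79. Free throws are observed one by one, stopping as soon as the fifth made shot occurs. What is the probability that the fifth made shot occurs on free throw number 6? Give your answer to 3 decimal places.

0.323

Y = trial on which the fifth success occurs; negative binomial, r=5, p=0.79.
P(Y=6) = C(5,4) · p^5 · (1−p)^1
= 5 · 0.30771 · 0.21 = 0.32309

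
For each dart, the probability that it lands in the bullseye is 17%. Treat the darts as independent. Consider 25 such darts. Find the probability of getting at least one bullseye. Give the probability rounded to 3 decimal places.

P(at least one) = 1 − P(none) = 1 − (1 − 0.17)^25
= 1 − 0.00948 = 0.99052

0.991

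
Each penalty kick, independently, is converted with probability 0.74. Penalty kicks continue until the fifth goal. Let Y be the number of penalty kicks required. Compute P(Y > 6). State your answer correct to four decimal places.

0.4896

Needing more than 6 penalty kicks ⇔ fewer than 5 successes in the first 6. With X ~ Binomial(6, 0.74), P(Y > 6) = P(X ≤ 4).
  k=0: C(6,0)·0.74^0·0.26^6 = 0.000309
  k=1: C(6,1)·0.74^1·0.26^5 = 0.005275
  k=2: C(6,2)·0.74^2·0.26^4 = 0.037536
  k=3: C(6,3)·0.74^3·0.26^3 = 0.142444
  k=4: C(6,4)·0.74^4·0.26^2 = 0.304064
P(X ≤ 4) = 0.489628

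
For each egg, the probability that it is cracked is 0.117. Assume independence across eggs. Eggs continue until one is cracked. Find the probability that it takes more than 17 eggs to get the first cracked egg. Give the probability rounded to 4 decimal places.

Y = number of eggs to the first success; geometric, p = 0.117.
P(Y > 17) = P(first 17 all fail) = (1−p)^17 = 0.120596

0.1206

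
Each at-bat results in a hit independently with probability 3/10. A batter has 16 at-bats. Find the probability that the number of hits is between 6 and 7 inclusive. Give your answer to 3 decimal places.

X ~ Binomial(16, 0.30); P(6 ≤ X ≤ 7) = Σ C(16,k) p^k (1−p)^(16−k) over k:
  k=6: C(16,6)·0.30^6·0.70^10 = 0.16490
  k=7: C(16,7)·0.30^7·0.70^9 = 0.10096
Total = 0.26587

0.266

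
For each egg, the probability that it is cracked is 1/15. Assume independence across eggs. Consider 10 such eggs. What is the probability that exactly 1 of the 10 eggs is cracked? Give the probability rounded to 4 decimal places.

0.3583

X ~ Binomial(n=10, p=0.066667).
P(X=1) = C(10,1) · p^1 · (1−p)^9
= 10 · 0.066667 · 0.53744 = 0.358294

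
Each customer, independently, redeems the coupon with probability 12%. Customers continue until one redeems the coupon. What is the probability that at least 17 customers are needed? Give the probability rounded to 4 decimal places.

Y = number of customers to the first success; geometric, p = 0.12.
P(Y > 16) = P(first 16 all fail) = (1−p)^16 = 0.129337

0.1293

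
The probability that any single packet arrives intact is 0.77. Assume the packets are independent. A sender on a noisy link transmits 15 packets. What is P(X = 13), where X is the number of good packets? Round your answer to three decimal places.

0.186

X ~ Binomial(n=15, p=0.77).
P(X=13) = C(15,13) · p^13 · (1−p)^2
= 105 · 0.033449 · 0.0529 = 0.18579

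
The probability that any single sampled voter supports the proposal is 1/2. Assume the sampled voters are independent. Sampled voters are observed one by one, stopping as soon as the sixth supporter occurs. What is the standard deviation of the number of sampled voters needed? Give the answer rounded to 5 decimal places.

3.46410

Y = total sampled voters until the sixth success; negative binomial with r=6, p=0.50.
SD(Y) = √[r(1−p)/p²] = √(12.0000000) = 3.4641016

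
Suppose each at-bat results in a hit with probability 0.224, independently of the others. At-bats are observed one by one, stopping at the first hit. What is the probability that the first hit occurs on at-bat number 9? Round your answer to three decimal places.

Geometric (trials to first success), p = 0.224.
P(Y = 9) = (1−p)^8 · p = 0.13149 · 0.224 = 0.02945

0.029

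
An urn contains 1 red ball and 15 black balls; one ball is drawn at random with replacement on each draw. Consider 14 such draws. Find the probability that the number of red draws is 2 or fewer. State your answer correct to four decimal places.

X ~ Binomial(14, 0.0625); P(X ≤ 2) = Σ C(14,k) p^k (1−p)^(14−k) over k:
  k=0: C(14,0)·0.0625^0·0.9375^14 = 0.405133
  k=1: C(14,1)·0.0625^1·0.9375^13 = 0.378124
  k=2: C(14,2)·0.0625^2·0.9375^12 = 0.163854
Total = 0.947111

0.9471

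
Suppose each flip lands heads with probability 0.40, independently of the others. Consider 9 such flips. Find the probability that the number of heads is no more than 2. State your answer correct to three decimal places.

0.232

X ~ Binomial(9, 0.40); P(X ≤ 2) = Σ C(9,k) p^k (1−p)^(9−k) over k:
  k=0: C(9,0)·0.40^0·0.60^9 = 0.01008
  k=1: C(9,1)·0.40^1·0.60^8 = 0.06047
  k=2: C(9,2)·0.40^2·0.60^7 = 0.16124
Total = 0.23179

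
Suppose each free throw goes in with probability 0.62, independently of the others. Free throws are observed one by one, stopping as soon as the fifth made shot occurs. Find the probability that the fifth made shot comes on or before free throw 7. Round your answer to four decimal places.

Finishing within 7 free throws ⇔ at least 5 successes in the first 7. With X ~ Binomial(7, 0.62), P(Y ≤ 7) = 1 − P(X ≤ 4).
  k=0: C(7,0)·0.62^0·0.38^7 = 0.001144
  k=1: C(7,1)·0.62^1·0.38^6 = 0.013067
  k=2: C(7,2)·0.62^2·0.38^5 = 0.063962
  k=3: C(7,3)·0.62^3·0.38^4 = 0.173931
  k=4: C(7,4)·0.62^4·0.38^3 = 0.283782
1 − 0.535887 = 0.464113

0.4641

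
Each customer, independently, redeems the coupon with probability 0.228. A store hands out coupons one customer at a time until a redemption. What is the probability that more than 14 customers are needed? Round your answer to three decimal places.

0.027

Y = number of customers to the first success; geometric, p = 0.228.
P(Y > 14) = P(first 14 all fail) = (1−p)^14 = 0.02671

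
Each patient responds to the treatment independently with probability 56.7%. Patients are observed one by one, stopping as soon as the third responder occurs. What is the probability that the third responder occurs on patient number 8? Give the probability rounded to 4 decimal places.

0.0583

Y = trial on which the third success occurs; negative binomial, r=3, p=0.567.
P(Y=8) = C(7,2) · p^3 · (1−p)^5
= 21 · 0.18228 · 0.015221 = 0.058265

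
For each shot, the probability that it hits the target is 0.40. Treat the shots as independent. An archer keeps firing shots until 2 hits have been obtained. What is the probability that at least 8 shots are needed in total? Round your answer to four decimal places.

Needing more than 7 shots ⇔ fewer than 2 successes in the first 7. With X ~ Binomial(7, 0.40), P(Y > 7) = P(X ≤ 1).
  k=0: C(7,0)·0.40^0·0.60^7 = 0.027994
  k=1: C(7,1)·0.40^1·0.60^6 = 0.130637
P(X ≤ 1) = 0.158630

0.1586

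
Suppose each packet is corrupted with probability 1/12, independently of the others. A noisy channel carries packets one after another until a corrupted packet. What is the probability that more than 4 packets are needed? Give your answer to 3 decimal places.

0.706

Y = number of packets to the first success; geometric, p = 0.083333.
P(Y > 4) = P(first 4 all fail) = (1−p)^4 = 0.70607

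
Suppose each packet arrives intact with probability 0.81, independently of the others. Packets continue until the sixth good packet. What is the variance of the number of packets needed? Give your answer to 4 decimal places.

1.7375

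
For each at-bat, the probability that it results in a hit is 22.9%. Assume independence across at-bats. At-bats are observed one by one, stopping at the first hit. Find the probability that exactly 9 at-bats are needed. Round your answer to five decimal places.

0.02859

Geometric (trials to first success), p = 0.229.
P(Y = 9) = (1−p)^8 · p = 0.12486 · 0.229 = 0.0285937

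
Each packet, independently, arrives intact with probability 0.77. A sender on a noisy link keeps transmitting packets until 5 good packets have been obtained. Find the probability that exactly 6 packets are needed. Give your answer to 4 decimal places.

0.3113

Y = trial on which the fifth success occurs; negative binomial, r=5, p=0.77.
P(Y=6) = C(5,4) · p^5 · (1−p)^1
= 5 · 0.27068 · 0.23 = 0.311280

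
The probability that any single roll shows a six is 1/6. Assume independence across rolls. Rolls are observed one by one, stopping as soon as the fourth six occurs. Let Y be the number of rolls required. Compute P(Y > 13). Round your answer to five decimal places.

Needing more than 13 rolls ⇔ fewer than 4 successes in the first 13. With X ~ Binomial(13, 0.166667), P(Y > 13) = P(X ≤ 3).
  k=0: C(13,0)·0.166667^0·0.833333^13 = 0.0934639
  k=1: C(13,1)·0.166667^1·0.833333^12 = 0.2430061
  k=2: C(13,2)·0.166667^2·0.833333^11 = 0.2916073
  k=3: C(13,3)·0.166667^3·0.833333^10 = 0.2138454
P(X ≤ 3) = 0.8419226

0.84192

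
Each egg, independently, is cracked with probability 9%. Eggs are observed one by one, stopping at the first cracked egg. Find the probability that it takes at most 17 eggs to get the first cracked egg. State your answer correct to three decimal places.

Y = number of eggs to the first success; geometric, p = 0.09.
P(Y ≤ 17) = 1 − (1−p)^17 = 1 − 0.20124 = 0.79876

0.799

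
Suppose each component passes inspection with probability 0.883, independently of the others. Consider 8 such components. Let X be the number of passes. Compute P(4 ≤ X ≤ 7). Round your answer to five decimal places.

X ~ Binomial(8, 0.883); P(4 ≤ X ≤ 7) = Σ C(8,k) p^k (1−p)^(8−k) over k:
  k=4: C(8,4)·0.883^4·0.117^4 = 0.0079741
  k=5: C(8,5)·0.883^5·0.117^3 = 0.0481448
  k=6: C(8,6)·0.883^6·0.117^2 = 0.1816745
  k=7: C(8,7)·0.883^7·0.117^1 = 0.3917426
Total = 0.6295360

0.62954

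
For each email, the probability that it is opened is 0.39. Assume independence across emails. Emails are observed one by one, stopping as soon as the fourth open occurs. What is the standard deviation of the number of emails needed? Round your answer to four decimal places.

Y = total emails until the fourth success; negative binomial with r=4, p=0.39.
SD(Y) = √[r(1−p)/p²] = √(16.042078) = 4.005256

4.0053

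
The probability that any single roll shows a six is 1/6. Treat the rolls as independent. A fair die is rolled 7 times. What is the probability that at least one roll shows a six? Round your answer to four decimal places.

P(at least one) = 1 − P(none) = 1 − (1 − 0.166667)^7
= 1 − 0.279082 = 0.720918

0.7209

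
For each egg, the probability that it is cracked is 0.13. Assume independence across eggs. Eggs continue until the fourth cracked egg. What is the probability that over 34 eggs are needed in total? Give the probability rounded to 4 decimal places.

0.3388

Needing more than 34 eggs ⇔ fewer than 4 successes in the first 34. With X ~ Binomial(34, 0.13), P(Y > 34) = P(X ≤ 3).
  k=0: C(34,0)·0.13^0·0.87^34 = 0.008783
  k=1: C(34,1)·0.13^1·0.87^33 = 0.044623
  k=2: C(34,2)·0.13^2·0.87^32 = 0.110018
  k=3: C(34,3)·0.13^3·0.87^31 = 0.175355
P(X ≤ 3) = 0.338780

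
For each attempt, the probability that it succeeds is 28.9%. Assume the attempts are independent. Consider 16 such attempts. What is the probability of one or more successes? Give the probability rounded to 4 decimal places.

0.9957

P(at least one) = 1 − P(none) = 1 − (1 − 0.289)^16
= 1 − 0.004265 = 0.995735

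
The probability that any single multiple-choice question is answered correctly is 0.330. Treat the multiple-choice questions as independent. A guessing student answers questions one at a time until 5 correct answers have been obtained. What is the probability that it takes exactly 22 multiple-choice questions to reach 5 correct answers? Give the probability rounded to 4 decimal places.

0.0259

Y = trial on which the fifth success occurs; negative binomial, r=5, p=0.33.
P(Y=22) = C(21,4) · p^5 · (1−p)^17
= 5985 · 0.0039135 · 0.0011048 = 0.025876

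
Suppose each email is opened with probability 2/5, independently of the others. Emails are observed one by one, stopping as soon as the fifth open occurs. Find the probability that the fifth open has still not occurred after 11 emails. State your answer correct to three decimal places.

0.533

Needing more than 11 emails ⇔ fewer than 5 successes in the first 11. With X ~ Binomial(11, 0.40), P(Y > 11) = P(X ≤ 4).
  k=0: C(11,0)·0.40^0·0.60^11 = 0.00363
  k=1: C(11,1)·0.40^1·0.60^10 = 0.02661
  k=2: C(11,2)·0.40^2·0.60^9 = 0.08868
  k=3: C(11,3)·0.40^3·0.60^8 = 0.17737
  k=4: C(11,4)·0.40^4·0.60^7 = 0.23649
P(X ≤ 4) = 0.53277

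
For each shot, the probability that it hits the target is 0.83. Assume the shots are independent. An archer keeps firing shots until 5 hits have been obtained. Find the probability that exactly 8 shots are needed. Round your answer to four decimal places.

Y = trial on which the fifth success occurs; negative binomial, r=5, p=0.83.
P(Y=8) = C(7,4) · p^5 · (1−p)^3
= 35 · 0.3939 · 0.004913 = 0.067734

0.0677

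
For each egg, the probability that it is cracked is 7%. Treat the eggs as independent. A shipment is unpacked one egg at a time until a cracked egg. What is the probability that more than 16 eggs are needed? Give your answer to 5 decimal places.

0.31313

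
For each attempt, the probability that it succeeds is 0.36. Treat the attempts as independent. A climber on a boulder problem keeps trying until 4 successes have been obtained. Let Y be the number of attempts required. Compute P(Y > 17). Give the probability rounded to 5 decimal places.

0.08854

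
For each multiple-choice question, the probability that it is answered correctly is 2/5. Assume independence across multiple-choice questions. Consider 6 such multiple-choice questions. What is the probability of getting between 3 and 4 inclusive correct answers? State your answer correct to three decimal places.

X ~ Binomial(6, 0.40); P(3 ≤ X ≤ 4) = Σ C(6,k) p^k (1−p)^(6−k) over k:
  k=3: C(6,3)·0.40^3·0.60^3 = 0.27648
  k=4: C(6,4)·0.40^4·0.60^2 = 0.13824
Total = 0.41472

0.415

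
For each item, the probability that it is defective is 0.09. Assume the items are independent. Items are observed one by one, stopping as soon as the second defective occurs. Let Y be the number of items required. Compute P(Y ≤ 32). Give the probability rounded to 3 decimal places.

0.796

Finishing within 32 items ⇔ at least 2 successes in the first 32. With X ~ Binomial(32, 0.09), P(Y ≤ 32) = 1 − P(X ≤ 1).
  k=0: C(32,0)·0.09^0·0.91^32 = 0.04890
  k=1: C(32,1)·0.09^1·0.91^31 = 0.15477
1 − 0.20367 = 0.79633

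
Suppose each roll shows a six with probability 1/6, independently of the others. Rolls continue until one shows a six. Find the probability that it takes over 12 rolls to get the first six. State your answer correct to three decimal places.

Y = number of rolls to the first success; geometric, p = 0.166667.
P(Y > 12) = P(first 12 all fail) = (1−p)^12 = 0.11216

0.112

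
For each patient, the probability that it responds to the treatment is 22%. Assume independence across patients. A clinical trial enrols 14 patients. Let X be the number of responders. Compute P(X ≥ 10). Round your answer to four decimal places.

0.0001

X ~ Binomial(14, 0.22); P(X ≥ 10) = Σ C(14,k) p^k (1−p)^(14−k) over k:
  k=10: C(14,10)·0.22^10·0.78^4 = 0.000098
  k=11: C(14,11)·0.22^11·0.78^3 = 0.000010
  k=12: C(14,12)·0.22^12·0.78^2 = 0.000001
  k=13: C(14,13)·0.22^13·0.78^1 = 0.000000
  k=14: C(14,14)·0.22^14·0.78^0 = 0.000000
Total = 0.000109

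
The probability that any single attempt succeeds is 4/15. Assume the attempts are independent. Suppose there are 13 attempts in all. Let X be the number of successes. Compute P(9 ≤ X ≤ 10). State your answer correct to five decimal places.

0.00162

X ~ Binomial(13, 0.266667); P(9 ≤ X ≤ 10) = Σ C(13,k) p^k (1−p)^(13−k) over k:
  k=9: C(13,9)·0.266667^9·0.733333^4 = 0.0014100
  k=10: C(13,10)·0.266667^10·0.733333^3 = 0.0002051
Total = 0.0016151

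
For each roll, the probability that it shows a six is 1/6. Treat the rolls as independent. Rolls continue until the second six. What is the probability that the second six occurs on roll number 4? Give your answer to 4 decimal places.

Y = trial on which the second success occurs; negative binomial, r=2, p=0.166667.
P(Y=4) = C(3,1) · p^2 · (1−p)^2
= 3 · 0.027778 · 0.69444 = 0.057870

0.0579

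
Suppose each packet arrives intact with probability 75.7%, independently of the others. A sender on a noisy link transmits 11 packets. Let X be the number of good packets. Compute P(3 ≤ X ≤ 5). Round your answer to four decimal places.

0.0299

X ~ Binomial(11, 0.757); P(3 ≤ X ≤ 5) = Σ C(11,k) p^k (1−p)^(11−k) over k:
  k=3: C(11,3)·0.757^3·0.243^8 = 0.000870
  k=4: C(11,4)·0.757^4·0.243^7 = 0.005422
  k=5: C(11,5)·0.757^5·0.243^6 = 0.023646
Total = 0.029938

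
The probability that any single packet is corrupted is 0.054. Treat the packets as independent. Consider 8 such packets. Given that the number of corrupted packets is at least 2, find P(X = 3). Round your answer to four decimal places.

0.1017

X ~ Binomial(8, 0.054). Want P(X=3 | X≥2) = P(X=3) / P(X≥2).
P(X=3) = C(8,3)·0.054^3·0.946^5 = 0.006681
P(X≥2) = 1 − 0.641400 − 0.292902 = 0.065698
Ratio = 0.006681 / 0.065698 = 0.101688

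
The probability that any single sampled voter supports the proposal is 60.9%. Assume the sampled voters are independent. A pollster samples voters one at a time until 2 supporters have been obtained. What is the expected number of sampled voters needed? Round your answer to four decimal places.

Y = total sampled voters until the second success; negative binomial with r=2, p=0.609.
E[Y] = r / p = 2 / 0.609 = 3.284072

3.2841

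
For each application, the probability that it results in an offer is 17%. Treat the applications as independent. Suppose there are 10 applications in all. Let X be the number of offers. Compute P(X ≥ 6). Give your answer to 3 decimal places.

X ~ Binomial(10, 0.17); P(X ≥ 6) = Σ C(10,k) p^k (1−p)^(10−k) over k:
  k=6: C(10,6)·0.17^6·0.83^4 = 0.00241
  k=7: C(10,7)·0.17^7·0.83^3 = 0.00028
  k=8: C(10,8)·0.17^8·0.83^2 = 0.00002
  k=9: C(10,9)·0.17^9·0.83^1 = 0.00000
  k=10: C(10,10)·0.17^10·0.83^0 = 0.00000
Total = 0.00271

0.003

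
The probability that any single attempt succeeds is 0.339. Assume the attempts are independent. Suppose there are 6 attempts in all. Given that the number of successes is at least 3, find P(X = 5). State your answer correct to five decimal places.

X ~ Binomial(6, 0.339). Want P(X=5 | X≥3) = P(X=5) / P(X≥3).
P(X=5) = C(6,5)·0.339^5·0.661^1 = 0.0177562
P(X≥3) = 1 − 0.0834082 − 0.2566600 − 0.3290762 = 0.3308556
Ratio = 0.0177562 / 0.3308556 = 0.0536677

0.05367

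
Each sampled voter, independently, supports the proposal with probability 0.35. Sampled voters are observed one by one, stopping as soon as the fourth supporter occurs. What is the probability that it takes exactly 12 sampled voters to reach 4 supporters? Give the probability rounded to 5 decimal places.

Y = trial on which the fourth success occurs; negative binomial, r=4, p=0.35.
P(Y=12) = C(11,3) · p^4 · (1−p)^8
= 165 · 0.015006 · 0.031864 = 0.0788975

0.07890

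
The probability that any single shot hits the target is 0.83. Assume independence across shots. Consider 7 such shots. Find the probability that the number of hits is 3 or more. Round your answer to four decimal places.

X ~ Binomial(7, 0.83); P(X ≥ 3) = Σ C(7,k) p^k (1−p)^(7−k) over k:
  k=3: C(7,3)·0.83^3·0.17^4 = 0.016715
  k=4: C(7,4)·0.83^4·0.17^3 = 0.081607
  k=5: C(7,5)·0.83^5·0.17^2 = 0.239060
  k=6: C(7,6)·0.83^6·0.17^1 = 0.389059
  k=7: C(7,7)·0.83^7·0.17^0 = 0.271361
Total = 0.997802

0.9978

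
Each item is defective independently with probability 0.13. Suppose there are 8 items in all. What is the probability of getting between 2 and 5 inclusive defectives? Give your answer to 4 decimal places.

0.2793

X ~ Binomial(8, 0.13); P(2 ≤ X ≤ 5) = Σ C(8,k) p^k (1−p)^(8−k) over k:
  k=2: C(8,2)·0.13^2·0.87^6 = 0.205192
  k=3: C(8,3)·0.13^3·0.87^5 = 0.061322
  k=4: C(8,4)·0.13^4·0.87^4 = 0.011454
  k=5: C(8,5)·0.13^5·0.87^3 = 0.001369
Total = 0.279337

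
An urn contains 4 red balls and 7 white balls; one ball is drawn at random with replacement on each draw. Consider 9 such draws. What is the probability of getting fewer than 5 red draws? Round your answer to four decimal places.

X ~ Binomial(9, 0.363636); P(X ≤ 4) = Σ C(9,k) p^k (1−p)^(9−k) over k:
  k=0: C(9,0)·0.363636^0·0.636364^9 = 0.017114
  k=1: C(9,1)·0.363636^1·0.636364^8 = 0.088014
  k=2: C(9,2)·0.363636^2·0.636364^7 = 0.201175
  k=3: C(9,3)·0.363636^3·0.636364^6 = 0.268234
  k=4: C(9,4)·0.363636^4·0.636364^5 = 0.229915
Total = 0.804452

0.8045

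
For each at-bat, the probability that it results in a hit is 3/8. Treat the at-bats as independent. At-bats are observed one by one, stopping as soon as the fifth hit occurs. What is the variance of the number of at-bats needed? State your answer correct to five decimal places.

Y = total at-bats until the fifth success; negative binomial with r=5, p=0.375.
Var(Y) = r(1−p)/p² = 5·0.625 / 0.375² = 22.2222222

22.22222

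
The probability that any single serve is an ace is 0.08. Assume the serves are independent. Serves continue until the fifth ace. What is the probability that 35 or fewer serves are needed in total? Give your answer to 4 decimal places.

Finishing within 35 serves ⇔ at least 5 successes in the first 35. With X ~ Binomial(35, 0.08), P(Y ≤ 35) = 1 − P(X ≤ 4).
  k=0: C(35,0)·0.08^0·0.92^35 = 0.054022
  k=1: C(35,1)·0.08^1·0.92^34 = 0.164416
  k=2: C(35,2)·0.08^2·0.92^33 = 0.243050
  k=3: C(35,3)·0.08^3·0.92^32 = 0.232482
  k=4: C(35,4)·0.08^4·0.92^31 = 0.161727
1 − 0.855698 = 0.144302

0.1443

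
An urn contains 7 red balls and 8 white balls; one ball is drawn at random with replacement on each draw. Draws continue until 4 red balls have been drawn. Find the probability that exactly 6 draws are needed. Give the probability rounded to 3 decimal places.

0.135

Y = trial on which the fourth success occurs; negative binomial, r=4, p=0.466667.
P(Y=6) = C(5,3) · p^4 · (1−p)^2
= 10 · 0.047427 · 0.28444 = 0.13490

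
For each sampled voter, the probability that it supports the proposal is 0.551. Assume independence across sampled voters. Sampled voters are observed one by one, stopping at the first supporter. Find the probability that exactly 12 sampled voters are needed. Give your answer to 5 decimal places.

0.00008

Geometric (trials to first success), p = 0.551.
P(Y = 12) = (1−p)^11 · p = 0.00014952 · 0.551 = 0.0000824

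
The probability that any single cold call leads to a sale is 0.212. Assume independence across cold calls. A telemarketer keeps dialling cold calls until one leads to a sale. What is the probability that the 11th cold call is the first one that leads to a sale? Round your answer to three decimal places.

0.020

Geometric (trials to first success), p = 0.212.
P(Y = 11) = (1−p)^10 · p = 0.092313 · 0.212 = 0.01957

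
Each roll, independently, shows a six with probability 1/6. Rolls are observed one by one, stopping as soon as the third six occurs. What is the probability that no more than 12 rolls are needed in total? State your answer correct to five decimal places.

Finishing within 12 rolls ⇔ at least 3 successes in the first 12. With X ~ Binomial(12, 0.166667), P(Y ≤ 12) = 1 − P(X ≤ 2).
  k=0: C(12,0)·0.166667^0·0.833333^12 = 0.1121567
  k=1: C(12,1)·0.166667^1·0.833333^11 = 0.2691760
  k=2: C(12,2)·0.166667^2·0.833333^10 = 0.2960936
1 − 0.6774262 = 0.3225738

0.32257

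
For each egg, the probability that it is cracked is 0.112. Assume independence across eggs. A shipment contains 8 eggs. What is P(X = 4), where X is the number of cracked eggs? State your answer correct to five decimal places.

0.00685

X ~ Binomial(n=8, p=0.112).
P(X=4) = C(8,4) · p^4 · (1−p)^4
= 70 · 0.00015735 · 0.6218 = 0.0068489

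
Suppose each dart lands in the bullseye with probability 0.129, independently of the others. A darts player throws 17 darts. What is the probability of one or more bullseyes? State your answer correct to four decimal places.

P(at least one) = 1 − P(none) = 1 − (1 − 0.129)^17
= 1 − 0.095567 = 0.904433

0.9044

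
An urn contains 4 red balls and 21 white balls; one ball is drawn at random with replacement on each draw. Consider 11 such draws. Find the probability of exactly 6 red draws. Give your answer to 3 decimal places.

X ~ Binomial(n=11, p=0.16).
P(X=6) = C(11,6) · p^6 · (1−p)^5
= 462 · 1.6777e-05 · 0.41821 = 0.00324

0.003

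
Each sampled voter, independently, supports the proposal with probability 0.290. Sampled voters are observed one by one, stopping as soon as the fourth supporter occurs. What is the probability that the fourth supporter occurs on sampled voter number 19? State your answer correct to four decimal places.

0.0339

Y = trial on which the fourth success occurs; negative binomial, r=4, p=0.29.
P(Y=19) = C(18,3) · p^4 · (1−p)^15
= 816 · 0.0070728 · 0.0058732 = 0.033897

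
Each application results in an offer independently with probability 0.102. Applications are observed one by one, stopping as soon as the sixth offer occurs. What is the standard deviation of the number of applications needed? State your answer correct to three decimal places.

22.757

Y = total applications until the sixth success; negative binomial with r=6, p=0.102.
SD(Y) = √[r(1−p)/p²] = √(517.87774) = 22.75693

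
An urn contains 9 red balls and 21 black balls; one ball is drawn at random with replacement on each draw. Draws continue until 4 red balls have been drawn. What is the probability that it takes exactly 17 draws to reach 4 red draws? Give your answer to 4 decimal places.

0.0439

Y = trial on which the fourth success occurs; negative binomial, r=4, p=0.30.
P(Y=17) = C(16,3) · p^4 · (1−p)^13
= 560 · 0.0081 · 0.0096889 = 0.043949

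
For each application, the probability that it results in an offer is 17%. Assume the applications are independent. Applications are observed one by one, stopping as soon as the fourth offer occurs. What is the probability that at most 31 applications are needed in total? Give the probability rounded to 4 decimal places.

Finishing within 31 applications ⇔ at least 4 successes in the first 31. With X ~ Binomial(31, 0.17), P(Y ≤ 31) = 1 − P(X ≤ 3).
  k=0: C(31,0)·0.17^0·0.83^31 = 0.003100
  k=1: C(31,1)·0.17^1·0.83^30 = 0.019686
  k=2: C(31,2)·0.17^2·0.83^29 = 0.060481
  k=3: C(31,3)·0.17^3·0.83^28 = 0.119747
1 − 0.203013 = 0.796987

0.7970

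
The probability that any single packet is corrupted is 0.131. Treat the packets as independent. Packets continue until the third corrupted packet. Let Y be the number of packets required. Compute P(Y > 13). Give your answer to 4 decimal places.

0.7627

Needing more than 13 packets ⇔ fewer than 3 successes in the first 13. With X ~ Binomial(13, 0.131), P(Y > 13) = P(X ≤ 2).
  k=0: C(13,0)·0.131^0·0.869^13 = 0.161160
  k=1: C(13,1)·0.131^1·0.869^12 = 0.315829
  k=2: C(13,2)·0.131^2·0.869^11 = 0.285663
P(X ≤ 2) = 0.762652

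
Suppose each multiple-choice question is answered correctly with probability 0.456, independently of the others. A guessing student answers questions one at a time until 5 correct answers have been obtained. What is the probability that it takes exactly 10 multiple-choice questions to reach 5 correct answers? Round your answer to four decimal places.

Y = trial on which the fifth success occurs; negative binomial, r=5, p=0.456.
P(Y=10) = C(9,4) · p^5 · (1−p)^5
= 126 · 0.019716 · 0.047642 = 0.118356

0.1184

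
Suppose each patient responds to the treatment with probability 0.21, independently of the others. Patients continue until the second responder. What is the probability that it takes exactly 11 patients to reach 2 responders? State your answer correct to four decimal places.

0.0529

Y = trial on which the second success occurs; negative binomial, r=2, p=0.21.
P(Y=11) = C(10,1) · p^2 · (1−p)^9
= 10 · 0.0441 · 0.11985 = 0.052855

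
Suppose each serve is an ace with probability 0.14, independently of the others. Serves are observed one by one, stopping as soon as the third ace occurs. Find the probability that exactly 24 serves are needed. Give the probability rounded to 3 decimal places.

Y = trial on which the third success occurs; negative binomial, r=3, p=0.14.
P(Y=24) = C(23,2) · p^3 · (1−p)^21
= 253 · 0.002744 · 0.042118 = 0.02924

0.029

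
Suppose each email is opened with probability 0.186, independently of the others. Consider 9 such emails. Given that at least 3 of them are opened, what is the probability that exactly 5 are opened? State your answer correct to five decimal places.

0.05461

X ~ Binomial(9, 0.186). Want P(X=5 | X≥3) = P(X=5) / P(X≥3).
P(X=5) = C(9,5)·0.186^5·0.814^4 = 0.0123150
P(X≥3) = 1 − 0.1568988 − 0.3226641 − 0.2949166 = 0.2255205
Ratio = 0.0123150 / 0.2255205 = 0.0546068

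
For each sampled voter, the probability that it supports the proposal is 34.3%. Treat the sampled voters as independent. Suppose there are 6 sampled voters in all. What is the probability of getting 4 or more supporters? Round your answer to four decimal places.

X ~ Binomial(6, 0.343); P(X ≥ 4) = Σ C(6,k) p^k (1−p)^(6−k) over k:
  k=4: C(6,4)·0.343^4·0.657^2 = 0.089619
  k=5: C(6,5)·0.343^5·0.657^1 = 0.018715
  k=6: C(6,6)·0.343^6·0.657^0 = 0.001628
Total = 0.109962

0.1100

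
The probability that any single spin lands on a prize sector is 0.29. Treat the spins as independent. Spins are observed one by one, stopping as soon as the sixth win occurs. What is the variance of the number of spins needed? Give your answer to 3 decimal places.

50.654

Y = total spins until the sixth success; negative binomial with r=6, p=0.29.
Var(Y) = r(1−p)/p² = 6·0.71 / 0.29² = 50.65398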